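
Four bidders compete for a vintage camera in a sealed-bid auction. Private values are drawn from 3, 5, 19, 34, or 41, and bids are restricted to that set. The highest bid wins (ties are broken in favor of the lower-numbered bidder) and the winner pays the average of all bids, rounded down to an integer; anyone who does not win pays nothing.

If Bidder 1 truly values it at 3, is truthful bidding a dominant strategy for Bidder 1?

Check each profile of the others' bids and compare truth against every alternative bid.
Others bid (5, 5, 5): truth gives 0, best alternative gives -2.
Others bid (3, 3, 5): truth gives 0, best alternative gives -1.
Others bid (3, 5, 3): truth gives 0, best alternative gives -1.
Others bid (3, 5, 5): truth gives 0, best alternative gives -1.
Others bid (5, 3, 3): truth gives 0, best alternative gives -1.
Others bid (5, 3, 5): truth gives 0, best alternative gives -1.
(Remaining 119 profiles checked similarly; truth is weakly best in each.)
In every case the truthful bid is at least as good as any alternative, so it is a dominant strategy.

Yes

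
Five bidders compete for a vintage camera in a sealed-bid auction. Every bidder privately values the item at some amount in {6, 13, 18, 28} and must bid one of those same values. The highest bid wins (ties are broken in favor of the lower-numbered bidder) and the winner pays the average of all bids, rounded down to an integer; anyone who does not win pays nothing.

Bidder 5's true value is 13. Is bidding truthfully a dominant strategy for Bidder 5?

Consider the case where Bidder 1 bids 6, Bidder 2 bids 6, Bidder 3 bids 6 and Bidder 4 bids 13.
Truthful bid 13: loses, pays 0, utility 0.
Bid 18 instead: wins, pays 9, utility 13 - 9 = 4.
Since 4 > 0, bidding 18 is strictly better here, so truthful bidding is not dominant.

No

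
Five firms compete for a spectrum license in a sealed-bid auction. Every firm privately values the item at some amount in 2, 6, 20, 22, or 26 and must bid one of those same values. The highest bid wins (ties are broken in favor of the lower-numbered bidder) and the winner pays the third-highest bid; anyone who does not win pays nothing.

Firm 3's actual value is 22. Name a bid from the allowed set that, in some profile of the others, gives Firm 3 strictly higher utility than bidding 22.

26

Suppose Firm 1 bids 2, Firm 2 bids 2, Firm 4 bids 2 and Firm 5 bids 26.
Bid 22: loses, pays 0, utility 0.
Bid 26: wins, pays 2, utility 22 - 2 = 20.
So bidding 26 beats truth here (20 > 0).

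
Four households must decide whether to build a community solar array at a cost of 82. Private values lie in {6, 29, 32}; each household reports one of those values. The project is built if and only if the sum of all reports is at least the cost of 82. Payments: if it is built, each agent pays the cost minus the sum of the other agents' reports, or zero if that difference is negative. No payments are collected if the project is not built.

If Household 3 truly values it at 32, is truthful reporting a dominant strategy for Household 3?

Yes

Check each profile of the others' reports and compare truth against every alternative report.
Others report (29, 29, 29): truth gives 32, best alternative gives 32.
Others report (29, 29, 32): truth gives 32, best alternative gives 32.
Others report (29, 32, 29): truth gives 32, best alternative gives 32.
Others report (29, 32, 32): truth gives 32, best alternative gives 32.
Others report (32, 29, 29): truth gives 32, best alternative gives 32.
Others report (32, 29, 32): truth gives 32, best alternative gives 32.
(Remaining 21 profiles checked similarly; truth is weakly best in each.)
In every case the truthful report is at least as good as any alternative, so it is a dominant strategy.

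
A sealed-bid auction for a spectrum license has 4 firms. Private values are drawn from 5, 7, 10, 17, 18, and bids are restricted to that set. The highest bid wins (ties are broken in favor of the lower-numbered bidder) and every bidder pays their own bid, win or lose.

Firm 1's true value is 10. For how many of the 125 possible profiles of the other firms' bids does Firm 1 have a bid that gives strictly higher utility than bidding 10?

106

Others bid (5, 5, 5): truth gives 0; bid 5 gives 5 > 0. Violating.
Others bid (5, 5, 7): truth gives 0; bid 7 gives 3 > 0. Violating.
Others bid (5, 5, 17): truth gives -10; bid 5 gives -5 > -10. Violating.
Others bid (5, 5, 18): truth gives -10; bid 5 gives -5 > -10. Violating.
Others bid (5, 5, 10): truth gives 0; no alternative beats it.
Others bid (5, 7, 10): truth gives 0; no alternative beats it.
(Checking all 125 profiles: 106 have a profitable deviation, 19 do not.)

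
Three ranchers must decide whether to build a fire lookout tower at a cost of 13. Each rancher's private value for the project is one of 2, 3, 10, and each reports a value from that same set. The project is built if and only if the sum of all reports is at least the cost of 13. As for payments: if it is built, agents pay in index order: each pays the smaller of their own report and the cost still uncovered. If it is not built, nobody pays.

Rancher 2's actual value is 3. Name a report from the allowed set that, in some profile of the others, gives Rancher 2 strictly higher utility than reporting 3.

2

Suppose Rancher 1 reports 2 and Rancher 3 reports 10.
Report 3: project built, pays 3, utility 3 - 3 = 0.
Report 2: project built, pays 2, utility 3 - 2 = 1.
So reporting 2 beats truth here (1 > 0).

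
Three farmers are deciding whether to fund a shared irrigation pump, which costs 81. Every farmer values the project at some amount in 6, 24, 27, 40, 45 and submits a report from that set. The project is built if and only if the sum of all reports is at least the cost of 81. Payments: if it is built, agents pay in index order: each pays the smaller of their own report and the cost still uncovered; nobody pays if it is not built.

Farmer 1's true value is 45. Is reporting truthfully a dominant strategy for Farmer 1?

No

Consider the case where Farmer 2 reports 6 and Farmer 3 reports 40.
Truthful report 45: project built, pays 45, utility 45 - 45 = 0.
Report 40 instead: project built, pays 40, utility 45 - 40 = 5.
Since 5 > 0, reporting 40 is strictly better here, so truthful reporting is not dominant.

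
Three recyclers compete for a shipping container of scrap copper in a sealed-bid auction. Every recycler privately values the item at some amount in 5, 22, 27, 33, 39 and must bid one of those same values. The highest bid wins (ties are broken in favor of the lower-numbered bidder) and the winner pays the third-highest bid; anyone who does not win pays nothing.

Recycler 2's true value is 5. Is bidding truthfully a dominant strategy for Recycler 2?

Check each profile of the others' bids and compare truth against every alternative bid.
Others bid (5, 5): truth gives 0, best alternative gives 0.
Others bid (5, 22): truth gives 0, best alternative gives 0.
Others bid (5, 27): truth gives 0, best alternative gives 0.
Others bid (5, 33): truth gives 0, best alternative gives 0.
Others bid (5, 39): truth gives 0, best alternative gives 0.
Others bid (22, 5): truth gives 0, best alternative gives 0.
(Remaining 19 profiles checked similarly; truth is weakly best in each.)
In every case the truthful bid is at least as good as any alternative, so it is a dominant strategy.

Yes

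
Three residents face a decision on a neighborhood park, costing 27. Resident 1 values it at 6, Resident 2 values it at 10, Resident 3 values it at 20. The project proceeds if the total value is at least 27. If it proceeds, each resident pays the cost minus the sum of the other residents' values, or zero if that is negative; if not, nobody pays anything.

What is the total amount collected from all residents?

Total value 36 ≥ cost 27, so it is built.
Resident 1: others sum to 30; max(0, 27 - 30) = 0.
Resident 2: others sum to 26; max(0, 27 - 26) = 1.
Resident 3: others sum to 16; max(0, 27 - 16) = 11.
Total collected = 0 + 1 + 11 = 12.

12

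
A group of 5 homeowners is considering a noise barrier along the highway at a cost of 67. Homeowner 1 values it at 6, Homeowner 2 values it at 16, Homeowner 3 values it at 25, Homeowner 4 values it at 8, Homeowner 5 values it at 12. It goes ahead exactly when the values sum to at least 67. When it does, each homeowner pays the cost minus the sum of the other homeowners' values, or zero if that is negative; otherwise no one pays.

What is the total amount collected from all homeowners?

67

Total value 67 ≥ cost 67, so it is built.
Homeowner 1: others sum to 61; max(0, 67 - 61) = 6.
Homeowner 2: others sum to 51; max(0, 67 - 51) = 16.
Homeowner 3: others sum to 42; max(0, 67 - 42) = 25.
Homeowner 4: others sum to 59; max(0, 67 - 59) = 8.
Homeowner 5: others sum to 55; max(0, 67 - 55) = 12.
Total collected = 6 + 16 + 25 + 8 + 12 = 67.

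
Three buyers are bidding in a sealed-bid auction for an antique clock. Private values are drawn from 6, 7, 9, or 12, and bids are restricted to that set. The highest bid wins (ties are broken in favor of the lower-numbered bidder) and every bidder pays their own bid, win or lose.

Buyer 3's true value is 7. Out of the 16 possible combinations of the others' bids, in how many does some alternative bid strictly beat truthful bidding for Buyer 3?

15

Others bid (6, 7): truth gives -7; bid 9 gives -2 > -7. Violating.
Others bid (6, 9): truth gives -7; bid 12 gives -5 > -7. Violating.
Others bid (6, 12): truth gives -7; bid 6 gives -6 > -7. Violating.
Others bid (7, 6): truth gives -7; bid 9 gives -2 > -7. Violating.
Others bid (6, 6): truth gives 0; no alternative beats it.
(Checking all 16 profiles: 15 have a profitable deviation, 1 does not.)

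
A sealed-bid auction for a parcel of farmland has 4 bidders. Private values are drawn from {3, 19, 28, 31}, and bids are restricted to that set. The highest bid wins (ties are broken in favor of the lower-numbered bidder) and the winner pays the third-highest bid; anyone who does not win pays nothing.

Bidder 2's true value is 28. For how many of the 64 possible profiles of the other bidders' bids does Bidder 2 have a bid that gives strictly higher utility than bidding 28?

12

Others bid (3, 3, 31): truth gives 0; bid 31 gives 25 > 0. Violating.
Others bid (3, 19, 31): truth gives 0; bid 31 gives 9 > 0. Violating.
Others bid (3, 31, 3): truth gives 0; bid 31 gives 25 > 0. Violating.
Others bid (3, 31, 19): truth gives 0; bid 31 gives 9 > 0. Violating.
Others bid (3, 3, 3): truth gives 25; no alternative beats it.
Others bid (3, 3, 19): truth gives 25; no alternative beats it.
(Checking all 64 profiles: 12 have a profitable deviation, 52 do not.)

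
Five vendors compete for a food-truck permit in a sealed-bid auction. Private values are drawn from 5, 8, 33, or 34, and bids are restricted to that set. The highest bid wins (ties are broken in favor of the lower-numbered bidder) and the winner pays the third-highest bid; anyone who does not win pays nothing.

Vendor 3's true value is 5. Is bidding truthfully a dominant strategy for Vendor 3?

Check each profile of the others' bids and compare truth against every alternative bid.
Others bid (5, 5, 8, 8): truth gives 0, best alternative gives -3.
Others bid (5, 5, 5, 5): truth gives 0, best alternative gives 0.
Others bid (5, 5, 5, 8): truth gives 0, best alternative gives 0.
Others bid (5, 5, 5, 33): truth gives 0, best alternative gives 0.
Others bid (5, 5, 5, 34): truth gives 0, best alternative gives 0.
Others bid (5, 5, 8, 5): truth gives 0, best alternative gives 0.
(Remaining 250 profiles checked similarly; truth is weakly best in each.)
In every case the truthful bid is at least as good as any alternative, so it is a dominant strategy.

Yes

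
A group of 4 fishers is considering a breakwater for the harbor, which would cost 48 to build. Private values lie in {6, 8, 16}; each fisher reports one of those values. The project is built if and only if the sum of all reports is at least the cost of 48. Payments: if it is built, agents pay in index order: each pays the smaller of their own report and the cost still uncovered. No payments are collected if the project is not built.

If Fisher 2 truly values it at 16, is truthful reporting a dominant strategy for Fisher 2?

Consider the case where Fisher 1 reports 8, Fisher 3 reports 16 and Fisher 4 reports 16.
Truthful report 16: project built, pays 16, utility 16 - 16 = 0.
Report 8 instead: project built, pays 8, utility 16 - 8 = 8.
Since 8 > 0, reporting 8 is strictly better here, so truthful reporting is not dominant.

No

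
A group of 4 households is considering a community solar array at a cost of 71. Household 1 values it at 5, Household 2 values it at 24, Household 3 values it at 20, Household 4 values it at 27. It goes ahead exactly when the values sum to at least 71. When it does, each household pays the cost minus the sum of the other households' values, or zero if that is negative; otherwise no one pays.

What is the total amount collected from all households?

Total value 76 ≥ cost 71, so it is built.
Household 1: others sum to 71; max(0, 71 - 71) = 0.
Household 2: others sum to 52; max(0, 71 - 52) = 19.
Household 3: others sum to 56; max(0, 71 - 56) = 15.
Household 4: others sum to 49; max(0, 71 - 49) = 22.
Total collected = 0 + 19 + 15 + 22 = 56.

56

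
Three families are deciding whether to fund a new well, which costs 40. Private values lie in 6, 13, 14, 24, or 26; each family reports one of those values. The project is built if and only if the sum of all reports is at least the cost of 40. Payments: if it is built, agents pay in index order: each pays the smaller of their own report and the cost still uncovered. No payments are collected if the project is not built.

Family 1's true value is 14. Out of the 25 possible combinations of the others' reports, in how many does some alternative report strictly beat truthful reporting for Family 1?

Others report (6, 24): truth gives 0; report 13 gives 1 > 0. Violating.
Others report (6, 26): truth gives 0; report 13 gives 1 > 0. Violating.
Others report (13, 14): truth gives 0; report 13 gives 1 > 0. Violating.
Others report (13, 24): truth gives 0; report 6 gives 8 > 0. Violating.
Others report (6, 6): truth gives 0; no alternative beats it.
Others report (6, 13): truth gives 0; no alternative beats it.
(Checking all 25 profiles: 19 have a profitable deviation, 6 do not.)

19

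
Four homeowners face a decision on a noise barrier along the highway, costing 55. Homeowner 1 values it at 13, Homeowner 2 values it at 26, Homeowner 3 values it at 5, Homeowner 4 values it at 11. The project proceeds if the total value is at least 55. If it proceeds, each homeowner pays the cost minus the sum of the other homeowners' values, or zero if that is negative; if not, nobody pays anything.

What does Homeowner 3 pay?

Total value 55 ≥ cost 55, so the project is built.
The other homeowners' values sum to 50.
Cost minus that sum is 55 - 50 = 5.

5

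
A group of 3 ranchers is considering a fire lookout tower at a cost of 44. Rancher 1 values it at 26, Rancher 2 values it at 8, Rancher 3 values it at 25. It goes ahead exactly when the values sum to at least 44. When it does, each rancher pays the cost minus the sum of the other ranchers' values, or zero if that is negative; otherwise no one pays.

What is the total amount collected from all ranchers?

21

Total value 59 ≥ cost 44, so it is built.
Rancher 1: others sum to 33; max(0, 44 - 33) = 11.
Rancher 2: others sum to 51; max(0, 44 - 51) = 0.
Rancher 3: others sum to 34; max(0, 44 - 34) = 10.
Total collected = 11 + 0 + 10 = 21.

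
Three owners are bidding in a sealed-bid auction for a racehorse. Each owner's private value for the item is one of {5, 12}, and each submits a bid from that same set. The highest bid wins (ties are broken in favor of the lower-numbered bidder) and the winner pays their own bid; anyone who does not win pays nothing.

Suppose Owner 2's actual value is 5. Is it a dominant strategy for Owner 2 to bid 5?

Yes

Check each profile of the others' bids and compare truth against every alternative bid.
Others bid (5, 5): truth gives 0, best alternative gives -7.
Others bid (5, 12): truth gives 0, best alternative gives -7.
Others bid (12, 5): truth gives 0, best alternative gives 0.
Others bid (12, 12): truth gives 0, best alternative gives 0.
In every case the truthful bid is at least as good as any alternative, so it is a dominant strategy.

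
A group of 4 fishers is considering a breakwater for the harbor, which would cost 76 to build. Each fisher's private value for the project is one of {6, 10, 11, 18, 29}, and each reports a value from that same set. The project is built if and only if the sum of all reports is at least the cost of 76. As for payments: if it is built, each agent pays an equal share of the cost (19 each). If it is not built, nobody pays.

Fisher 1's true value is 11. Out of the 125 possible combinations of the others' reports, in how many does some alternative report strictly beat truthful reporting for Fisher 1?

Others report (10, 29, 29): truth gives -8; report 6 gives 0 > -8. Violating.
Others report (11, 29, 29): truth gives -8; report 6 gives 0 > -8. Violating.
Others report (18, 18, 29): truth gives -8; report 6 gives 0 > -8. Violating.
Others report (18, 29, 18): truth gives -8; report 6 gives 0 > -8. Violating.
Others report (6, 6, 6): truth gives 0; no alternative beats it.
Others report (6, 6, 10): truth gives 0; no alternative beats it.
(Checking all 125 profiles: 9 have a profitable deviation, 116 do not.)

9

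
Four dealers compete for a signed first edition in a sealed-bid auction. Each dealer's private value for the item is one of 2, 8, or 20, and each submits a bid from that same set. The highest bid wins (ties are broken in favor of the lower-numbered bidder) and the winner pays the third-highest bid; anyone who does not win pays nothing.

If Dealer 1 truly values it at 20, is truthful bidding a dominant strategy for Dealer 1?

Yes

Check each profile of the others' bids and compare truth against every alternative bid.
Others bid (2, 2, 20): truth gives 18, best alternative gives 0.
Others bid (2, 20, 2): truth gives 18, best alternative gives 0.
Others bid (20, 2, 2): truth gives 18, best alternative gives 0.
Others bid (2, 8, 20): truth gives 12, best alternative gives 0.
Others bid (2, 20, 8): truth gives 12, best alternative gives 0.
Others bid (8, 2, 20): truth gives 12, best alternative gives 0.
(Remaining 21 profiles checked similarly; truth is weakly best in each.)
In every case the truthful bid is at least as good as any alternative, so it is a dominant strategy.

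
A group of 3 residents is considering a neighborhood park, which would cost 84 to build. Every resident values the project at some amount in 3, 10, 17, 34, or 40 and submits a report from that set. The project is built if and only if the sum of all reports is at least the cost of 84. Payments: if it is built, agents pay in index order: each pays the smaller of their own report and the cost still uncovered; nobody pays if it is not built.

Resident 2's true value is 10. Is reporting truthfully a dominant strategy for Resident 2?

Yes

Check each profile of the others' reports and compare truth against every alternative report.
Others report (3, 3): truth gives 0, best alternative gives 0.
Others report (3, 10): truth gives 0, best alternative gives 0.
Others report (3, 17): truth gives 0, best alternative gives 0.
Others report (3, 34): truth gives 0, best alternative gives 0.
Others report (3, 40): truth gives 0, best alternative gives 0.
Others report (10, 3): truth gives 0, best alternative gives 0.
(Remaining 19 profiles checked similarly; truth is weakly best in each.)
In every case the truthful report is at least as good as any alternative, so it is a dominant strategy.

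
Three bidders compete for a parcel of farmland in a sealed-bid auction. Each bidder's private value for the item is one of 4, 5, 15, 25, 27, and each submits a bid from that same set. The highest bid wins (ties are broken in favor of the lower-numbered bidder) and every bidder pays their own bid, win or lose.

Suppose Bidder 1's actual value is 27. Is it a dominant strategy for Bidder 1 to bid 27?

Consider the case where Bidder 2 bids 4 and Bidder 3 bids 4.
Truthful bid 27: wins, pays 27, utility 27 - 27 = 0.
Bid 4 instead: wins, pays 4, utility 27 - 4 = 23.
Since 23 > 0, bidding 4 is strictly better here, so truthful bidding is not dominant.

No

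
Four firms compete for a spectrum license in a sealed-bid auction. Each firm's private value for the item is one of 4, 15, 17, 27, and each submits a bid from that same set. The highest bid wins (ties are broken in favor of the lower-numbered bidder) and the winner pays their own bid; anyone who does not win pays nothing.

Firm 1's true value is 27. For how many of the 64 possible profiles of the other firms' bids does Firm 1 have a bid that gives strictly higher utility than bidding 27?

27

Others bid (4, 4, 4): truth gives 0; bid 4 gives 23 > 0. Violating.
Others bid (4, 4, 15): truth gives 0; bid 15 gives 12 > 0. Violating.
Others bid (4, 4, 17): truth gives 0; bid 17 gives 10 > 0. Violating.
Others bid (4, 15, 4): truth gives 0; bid 15 gives 12 > 0. Violating.
Others bid (4, 4, 27): truth gives 0; no alternative beats it.
Others bid (4, 15, 27): truth gives 0; no alternative beats it.
(Checking all 64 profiles: 27 have a profitable deviation, 37 do not.)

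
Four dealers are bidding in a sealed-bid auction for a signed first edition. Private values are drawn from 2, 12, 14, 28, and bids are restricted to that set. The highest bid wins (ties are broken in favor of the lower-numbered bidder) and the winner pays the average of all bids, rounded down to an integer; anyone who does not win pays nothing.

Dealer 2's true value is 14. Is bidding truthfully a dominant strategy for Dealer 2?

No

Consider the case where Dealer 1 bids 2, Dealer 3 bids 2 and Dealer 4 bids 2.
Truthful bid 14: wins, pays 5, utility 14 - 5 = 9.
Bid 12 instead: wins, pays 4, utility 14 - 4 = 10.
Since 10 > 9, bidding 12 is strictly better here, so truthful bidding is not dominant.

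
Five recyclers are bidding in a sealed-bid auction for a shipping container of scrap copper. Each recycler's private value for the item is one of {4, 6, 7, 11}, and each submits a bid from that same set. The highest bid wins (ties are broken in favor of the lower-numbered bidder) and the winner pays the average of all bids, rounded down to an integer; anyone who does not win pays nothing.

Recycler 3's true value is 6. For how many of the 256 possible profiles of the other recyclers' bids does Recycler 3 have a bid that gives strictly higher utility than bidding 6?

20

Others bid (4, 4, 4, 7): truth gives 0; bid 7 gives 1 > 0. Violating.
Others bid (4, 4, 6, 7): truth gives 0; bid 7 gives 1 > 0. Violating.
Others bid (4, 4, 7, 4): truth gives 0; bid 7 gives 1 > 0. Violating.
Others bid (4, 4, 7, 6): truth gives 0; bid 7 gives 1 > 0. Violating.
Others bid (4, 4, 4, 4): truth gives 2; no alternative beats it.
Others bid (4, 4, 4, 6): truth gives 2; no alternative beats it.
(Checking all 256 profiles: 20 have a profitable deviation, 236 do not.)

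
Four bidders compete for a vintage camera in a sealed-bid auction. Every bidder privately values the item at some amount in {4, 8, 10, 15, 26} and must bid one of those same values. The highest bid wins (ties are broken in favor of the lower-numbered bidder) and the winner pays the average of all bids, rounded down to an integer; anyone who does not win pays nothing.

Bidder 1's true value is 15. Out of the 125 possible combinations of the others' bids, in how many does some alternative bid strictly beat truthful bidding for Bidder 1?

Others bid (4, 4, 4): truth gives 9; bid 4 gives 11 > 9. Violating.
Others bid (4, 4, 8): truth gives 8; bid 8 gives 9 > 8. Violating.
Others bid (4, 4, 10): truth gives 7; bid 10 gives 8 > 7. Violating.
Others bid (4, 8, 4): truth gives 8; bid 8 gives 9 > 8. Violating.
Others bid (4, 4, 15): truth gives 6; no alternative beats it.
Others bid (4, 4, 26): truth gives 0; no alternative beats it.
(Checking all 125 profiles: 27 have a profitable deviation, 98 do not.)

27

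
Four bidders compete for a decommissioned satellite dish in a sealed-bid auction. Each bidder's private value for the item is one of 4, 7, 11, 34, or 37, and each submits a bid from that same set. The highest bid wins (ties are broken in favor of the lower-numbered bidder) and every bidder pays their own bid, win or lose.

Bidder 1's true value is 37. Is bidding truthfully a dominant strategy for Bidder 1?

No

Consider the case where Bidder 2 bids 4, Bidder 3 bids 4 and Bidder 4 bids 4.
Truthful bid 37: wins, pays 37, utility 37 - 37 = 0.
Bid 4 instead: wins, pays 4, utility 37 - 4 = 33.
Since 33 > 0, bidding 4 is strictly better here, so truthful bidding is not dominant.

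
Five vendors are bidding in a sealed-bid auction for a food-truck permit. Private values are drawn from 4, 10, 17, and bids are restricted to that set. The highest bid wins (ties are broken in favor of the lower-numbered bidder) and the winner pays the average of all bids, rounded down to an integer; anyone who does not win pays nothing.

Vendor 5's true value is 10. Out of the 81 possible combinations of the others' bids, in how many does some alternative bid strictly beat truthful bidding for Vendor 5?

Others bid (4, 4, 4, 10): truth gives 0; bid 17 gives 3 > 0. Violating.
Others bid (4, 4, 10, 4): truth gives 0; bid 17 gives 3 > 0. Violating.
Others bid (4, 4, 10, 10): truth gives 0; bid 17 gives 1 > 0. Violating.
Others bid (4, 10, 4, 4): truth gives 0; bid 17 gives 3 > 0. Violating.
Others bid (4, 4, 4, 4): truth gives 5; no alternative beats it.
Others bid (4, 4, 4, 17): truth gives 0; no alternative beats it.
(Checking all 81 profiles: 10 have a profitable deviation, 71 do not.)

10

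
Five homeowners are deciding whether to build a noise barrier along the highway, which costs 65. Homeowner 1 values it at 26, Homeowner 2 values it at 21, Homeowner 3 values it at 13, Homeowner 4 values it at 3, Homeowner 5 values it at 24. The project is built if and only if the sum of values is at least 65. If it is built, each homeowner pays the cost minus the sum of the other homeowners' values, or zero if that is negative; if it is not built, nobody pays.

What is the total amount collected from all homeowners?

Total value 87 ≥ cost 65, so it is built.
Homeowner 1: others sum to 61; max(0, 65 - 61) = 4.
Homeowner 2: others sum to 66; max(0, 65 - 66) = 0.
Homeowner 3: others sum to 74; max(0, 65 - 74) = 0.
Homeowner 4: others sum to 84; max(0, 65 - 84) = 0.
Homeowner 5: others sum to 63; max(0, 65 - 63) = 2.
Total collected = 4 + 0 + 0 + 0 + 2 = 6.

6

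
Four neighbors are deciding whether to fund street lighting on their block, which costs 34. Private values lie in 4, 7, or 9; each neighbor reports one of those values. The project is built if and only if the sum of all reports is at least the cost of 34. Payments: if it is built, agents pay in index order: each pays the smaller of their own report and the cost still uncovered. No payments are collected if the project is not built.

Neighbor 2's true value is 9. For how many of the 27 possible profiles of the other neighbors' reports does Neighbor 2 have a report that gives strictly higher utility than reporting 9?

Others report (9, 9, 9): truth gives 0; report 7 gives 2 > 0. Violating.
Others report (4, 4, 4): truth gives 0; no alternative beats it.
Others report (4, 4, 7): truth gives 0; no alternative beats it.
(Checking all 27 profiles: 1 has a profitable deviation, 26 do not.)

1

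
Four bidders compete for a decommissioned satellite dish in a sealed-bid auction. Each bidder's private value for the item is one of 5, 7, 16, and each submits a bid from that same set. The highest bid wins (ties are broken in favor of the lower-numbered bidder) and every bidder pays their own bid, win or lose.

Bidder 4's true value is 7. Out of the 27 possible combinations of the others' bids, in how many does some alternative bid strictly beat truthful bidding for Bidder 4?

26

Others bid (5, 5, 7): truth gives -7; bid 5 gives -5 > -7. Violating.
Others bid (5, 5, 16): truth gives -7; bid 5 gives -5 > -7. Violating.
Others bid (5, 7, 5): truth gives -7; bid 5 gives -5 > -7. Violating.
Others bid (5, 7, 7): truth gives -7; bid 5 gives -5 > -7. Violating.
Others bid (5, 5, 5): truth gives 0; no alternative beats it.
(Checking all 27 profiles: 26 have a profitable deviation, 1 does not.)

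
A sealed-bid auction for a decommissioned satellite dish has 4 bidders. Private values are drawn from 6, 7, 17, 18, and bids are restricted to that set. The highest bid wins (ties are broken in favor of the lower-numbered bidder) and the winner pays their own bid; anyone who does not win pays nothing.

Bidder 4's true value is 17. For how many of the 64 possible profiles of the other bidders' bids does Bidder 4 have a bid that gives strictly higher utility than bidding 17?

1

Others bid (6, 6, 6): truth gives 0; bid 7 gives 10 > 0. Violating.
Others bid (6, 6, 7): truth gives 0; no alternative beats it.
Others bid (6, 6, 17): truth gives 0; no alternative beats it.
(Checking all 64 profiles: 1 has a profitable deviation, 63 do not.)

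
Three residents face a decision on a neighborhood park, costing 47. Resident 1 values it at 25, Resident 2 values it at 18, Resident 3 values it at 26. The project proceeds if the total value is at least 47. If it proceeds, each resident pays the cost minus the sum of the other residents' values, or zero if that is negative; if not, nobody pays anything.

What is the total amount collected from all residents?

7

Total value 69 ≥ cost 47, so it is built.
Resident 1: others sum to 44; max(0, 47 - 44) = 3.
Resident 2: others sum to 51; max(0, 47 - 51) = 0.
Resident 3: others sum to 43; max(0, 47 - 43) = 4.
Total collected = 3 + 0 + 4 = 7.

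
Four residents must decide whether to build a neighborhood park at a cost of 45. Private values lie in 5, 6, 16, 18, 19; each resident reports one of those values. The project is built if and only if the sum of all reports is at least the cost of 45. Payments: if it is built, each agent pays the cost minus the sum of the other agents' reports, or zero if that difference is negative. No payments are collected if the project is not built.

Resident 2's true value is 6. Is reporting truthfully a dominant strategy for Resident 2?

Yes

Check each profile of the others' reports and compare truth against every alternative report.
Others report (16, 16, 16): truth gives 6, best alternative gives 6.
Others report (16, 16, 18): truth gives 6, best alternative gives 6.
Others report (16, 16, 19): truth gives 6, best alternative gives 6.
Others report (16, 18, 16): truth gives 6, best alternative gives 6.
Others report (16, 18, 18): truth gives 6, best alternative gives 6.
Others report (16, 18, 19): truth gives 6, best alternative gives 6.
(Remaining 119 profiles checked similarly; truth is weakly best in each.)
In every case the truthful report is at least as good as any alternative, so it is a dominant strategy.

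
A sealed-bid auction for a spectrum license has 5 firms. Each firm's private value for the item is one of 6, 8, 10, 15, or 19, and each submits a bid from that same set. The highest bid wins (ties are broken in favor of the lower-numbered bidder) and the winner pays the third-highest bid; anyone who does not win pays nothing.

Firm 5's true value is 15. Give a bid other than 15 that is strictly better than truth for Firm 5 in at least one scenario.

Suppose Firm 1 bids 6, Firm 2 bids 6, Firm 3 bids 6 and Firm 4 bids 15.
Bid 15: loses, pays 0, utility 0.
Bid 19: wins, pays 6, utility 15 - 6 = 9.
So bidding 19 beats truth here (9 > 0).

19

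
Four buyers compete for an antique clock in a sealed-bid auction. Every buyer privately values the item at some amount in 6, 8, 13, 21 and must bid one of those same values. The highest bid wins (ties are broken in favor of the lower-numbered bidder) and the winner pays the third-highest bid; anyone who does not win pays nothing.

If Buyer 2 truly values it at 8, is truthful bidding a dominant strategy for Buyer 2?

No

Consider the case where Buyer 1 bids 6, Buyer 3 bids 6 and Buyer 4 bids 13.
Truthful bid 8: loses, pays 0, utility 0.
Bid 13 instead: wins, pays 6, utility 8 - 6 = 2.
Since 2 > 0, bidding 13 is strictly better here, so truthful bidding is not dominant.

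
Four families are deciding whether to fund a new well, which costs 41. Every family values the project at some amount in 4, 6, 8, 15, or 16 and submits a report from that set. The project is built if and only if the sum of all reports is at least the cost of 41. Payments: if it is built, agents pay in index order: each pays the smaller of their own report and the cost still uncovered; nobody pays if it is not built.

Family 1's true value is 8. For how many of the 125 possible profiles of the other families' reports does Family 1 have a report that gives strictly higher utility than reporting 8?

41

Others report (4, 15, 16): truth gives 0; report 6 gives 2 > 0. Violating.
Others report (4, 16, 15): truth gives 0; report 6 gives 2 > 0. Violating.
Others report (4, 16, 16): truth gives 0; report 6 gives 2 > 0. Violating.
Others report (6, 15, 15): truth gives 0; report 6 gives 2 > 0. Violating.
Others report (4, 4, 4): truth gives 0; no alternative beats it.
Others report (4, 4, 6): truth gives 0; no alternative beats it.
(Checking all 125 profiles: 41 have a profitable deviation, 84 do not.)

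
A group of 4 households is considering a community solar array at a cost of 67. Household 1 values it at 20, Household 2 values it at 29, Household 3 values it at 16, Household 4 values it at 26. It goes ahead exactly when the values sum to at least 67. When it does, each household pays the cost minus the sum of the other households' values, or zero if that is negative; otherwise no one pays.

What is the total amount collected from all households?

7

Total value 91 ≥ cost 67, so it is built.
Household 1: others sum to 71; max(0, 67 - 71) = 0.
Household 2: others sum to 62; max(0, 67 - 62) = 5.
Household 3: others sum to 75; max(0, 67 - 75) = 0.
Household 4: others sum to 65; max(0, 67 - 65) = 2.
Total collected = 0 + 5 + 0 + 2 = 7.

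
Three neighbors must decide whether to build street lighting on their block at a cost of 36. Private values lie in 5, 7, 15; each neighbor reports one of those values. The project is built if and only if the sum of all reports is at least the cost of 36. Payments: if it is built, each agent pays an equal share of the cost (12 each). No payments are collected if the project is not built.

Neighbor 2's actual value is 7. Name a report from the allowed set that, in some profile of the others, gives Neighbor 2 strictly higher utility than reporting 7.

5

Suppose Neighbor 1 reports 15 and Neighbor 3 reports 15.
Report 7: project built, pays 12, utility 7 - 12 = -5.
Report 5: project not built, utility 0.
So reporting 5 beats truth here (0 > -5).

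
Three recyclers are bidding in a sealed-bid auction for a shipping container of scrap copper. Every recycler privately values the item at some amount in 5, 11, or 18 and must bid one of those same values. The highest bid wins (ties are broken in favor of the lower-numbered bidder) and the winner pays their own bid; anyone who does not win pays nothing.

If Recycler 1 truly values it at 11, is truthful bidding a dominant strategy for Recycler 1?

Consider the case where Recycler 2 bids 5 and Recycler 3 bids 5.
Truthful bid 11: wins, pays 11, utility 11 - 11 = 0.
Bid 5 instead: wins, pays 5, utility 11 - 5 = 6.
Since 6 > 0, bidding 5 is strictly better here, so truthful bidding is not dominant.

No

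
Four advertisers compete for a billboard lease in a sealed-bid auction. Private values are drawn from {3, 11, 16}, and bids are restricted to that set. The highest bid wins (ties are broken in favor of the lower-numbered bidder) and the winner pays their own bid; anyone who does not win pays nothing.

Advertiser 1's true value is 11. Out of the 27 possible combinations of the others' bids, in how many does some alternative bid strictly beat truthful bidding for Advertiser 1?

1

Others bid (3, 3, 3): truth gives 0; bid 3 gives 8 > 0. Violating.
Others bid (3, 3, 11): truth gives 0; no alternative beats it.
Others bid (3, 3, 16): truth gives 0; no alternative beats it.
(Checking all 27 profiles: 1 has a profitable deviation, 26 do not.)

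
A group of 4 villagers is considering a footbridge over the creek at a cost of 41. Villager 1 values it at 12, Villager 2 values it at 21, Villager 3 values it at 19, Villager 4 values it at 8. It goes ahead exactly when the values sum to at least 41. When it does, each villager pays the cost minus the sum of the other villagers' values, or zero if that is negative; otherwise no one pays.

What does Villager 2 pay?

Total value 60 ≥ cost 41, so the project is built.
The other villagers' values sum to 39.
Cost minus that sum is 41 - 39 = 2.

2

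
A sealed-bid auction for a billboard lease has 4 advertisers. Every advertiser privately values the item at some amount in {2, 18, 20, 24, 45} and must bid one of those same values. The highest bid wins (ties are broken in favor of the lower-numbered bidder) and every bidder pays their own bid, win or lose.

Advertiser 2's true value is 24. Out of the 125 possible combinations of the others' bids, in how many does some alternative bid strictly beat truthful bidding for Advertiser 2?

95

Others bid (2, 2, 2): truth gives 0; bid 18 gives 6 > 0. Violating.
Others bid (2, 2, 18): truth gives 0; bid 18 gives 6 > 0. Violating.
Others bid (2, 2, 20): truth gives 0; bid 20 gives 4 > 0. Violating.
Others bid (2, 2, 45): truth gives -24; bid 2 gives -2 > -24. Violating.
Others bid (2, 2, 24): truth gives 0; no alternative beats it.
Others bid (2, 18, 24): truth gives 0; no alternative beats it.
(Checking all 125 profiles: 95 have a profitable deviation, 30 do not.)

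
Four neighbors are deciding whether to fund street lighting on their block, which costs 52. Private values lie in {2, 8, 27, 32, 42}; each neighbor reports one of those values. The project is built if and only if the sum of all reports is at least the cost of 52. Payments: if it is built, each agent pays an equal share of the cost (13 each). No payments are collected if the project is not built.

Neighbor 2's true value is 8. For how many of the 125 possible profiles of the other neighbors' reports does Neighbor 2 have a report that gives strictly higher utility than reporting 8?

6

Others report (2, 2, 42): truth gives -5; report 2 gives 0 > -5. Violating.
Others report (2, 42, 2): truth gives -5; report 2 gives 0 > -5. Violating.
Others report (8, 8, 32): truth gives -5; report 2 gives 0 > -5. Violating.
Others report (8, 32, 8): truth gives -5; report 2 gives 0 > -5. Violating.
Others report (2, 2, 2): truth gives 0; no alternative beats it.
Others report (2, 2, 8): truth gives 0; no alternative beats it.
(Checking all 125 profiles: 6 have a profitable deviation, 119 do not.)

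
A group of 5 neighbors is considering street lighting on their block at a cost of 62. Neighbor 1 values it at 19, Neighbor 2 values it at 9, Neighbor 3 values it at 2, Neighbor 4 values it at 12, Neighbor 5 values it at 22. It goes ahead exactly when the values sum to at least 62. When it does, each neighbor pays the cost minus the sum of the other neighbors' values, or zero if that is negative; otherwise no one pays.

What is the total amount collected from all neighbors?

54

Total value 64 ≥ cost 62, so it is built.
Neighbor 1: others sum to 45; max(0, 62 - 45) = 17.
Neighbor 2: others sum to 55; max(0, 62 - 55) = 7.
Neighbor 3: others sum to 62; max(0, 62 - 62) = 0.
Neighbor 4: others sum to 52; max(0, 62 - 52) = 10.
Neighbor 5: others sum to 42; max(0, 62 - 42) = 20.
Total collected = 17 + 7 + 0 + 10 + 20 = 54.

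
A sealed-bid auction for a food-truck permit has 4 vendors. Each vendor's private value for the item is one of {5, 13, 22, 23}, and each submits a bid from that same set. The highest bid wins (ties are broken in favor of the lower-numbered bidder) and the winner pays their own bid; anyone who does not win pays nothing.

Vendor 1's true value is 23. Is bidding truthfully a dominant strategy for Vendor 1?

Consider the case where Vendor 2 bids 5, Vendor 3 bids 5 and Vendor 4 bids 5.
Truthful bid 23: wins, pays 23, utility 23 - 23 = 0.
Bid 5 instead: wins, pays 5, utility 23 - 5 = 18.
Since 18 > 0, bidding 5 is strictly better here, so truthful bidding is not dominant.

No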